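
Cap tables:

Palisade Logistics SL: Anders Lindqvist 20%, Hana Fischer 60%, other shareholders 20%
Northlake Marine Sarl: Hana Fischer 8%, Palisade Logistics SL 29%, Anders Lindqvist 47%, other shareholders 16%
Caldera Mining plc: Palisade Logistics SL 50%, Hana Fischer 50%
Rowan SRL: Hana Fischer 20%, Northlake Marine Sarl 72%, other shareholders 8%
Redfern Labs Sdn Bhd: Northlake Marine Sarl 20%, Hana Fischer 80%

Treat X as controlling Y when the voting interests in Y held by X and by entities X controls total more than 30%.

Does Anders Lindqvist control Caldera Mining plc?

No

Anders holds 47% of Northlake, so Anders controls Northlake.
Northlake holds 72% of Rowan, so Anders controls Rowan.
Neither Anders nor any entity Anders controls holds any voting interest in Caldera.
So Anders does not control Caldera.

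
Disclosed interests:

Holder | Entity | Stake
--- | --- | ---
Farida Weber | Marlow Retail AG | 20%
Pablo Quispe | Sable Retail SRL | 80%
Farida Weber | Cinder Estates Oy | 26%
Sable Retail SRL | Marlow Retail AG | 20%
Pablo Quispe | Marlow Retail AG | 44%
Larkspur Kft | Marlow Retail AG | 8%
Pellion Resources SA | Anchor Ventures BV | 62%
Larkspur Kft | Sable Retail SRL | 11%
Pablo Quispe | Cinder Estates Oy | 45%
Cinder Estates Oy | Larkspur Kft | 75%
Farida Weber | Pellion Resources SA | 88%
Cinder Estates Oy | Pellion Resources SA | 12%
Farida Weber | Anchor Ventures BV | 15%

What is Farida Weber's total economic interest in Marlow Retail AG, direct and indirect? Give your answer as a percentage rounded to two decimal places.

Farida reaches Marlow along 3 paths.
Direct stake: 20% = 20%.
Via Cinder → Larkspur → Sable: 26% × 75% × 11% × 20% = 0.429%.
Via Cinder → Larkspur: 26% × 75% × 8% = 1.56%.
Total: 20% + 0.429% + 1.56% = 21.989%.
Rounded: 21.99%.

21.99%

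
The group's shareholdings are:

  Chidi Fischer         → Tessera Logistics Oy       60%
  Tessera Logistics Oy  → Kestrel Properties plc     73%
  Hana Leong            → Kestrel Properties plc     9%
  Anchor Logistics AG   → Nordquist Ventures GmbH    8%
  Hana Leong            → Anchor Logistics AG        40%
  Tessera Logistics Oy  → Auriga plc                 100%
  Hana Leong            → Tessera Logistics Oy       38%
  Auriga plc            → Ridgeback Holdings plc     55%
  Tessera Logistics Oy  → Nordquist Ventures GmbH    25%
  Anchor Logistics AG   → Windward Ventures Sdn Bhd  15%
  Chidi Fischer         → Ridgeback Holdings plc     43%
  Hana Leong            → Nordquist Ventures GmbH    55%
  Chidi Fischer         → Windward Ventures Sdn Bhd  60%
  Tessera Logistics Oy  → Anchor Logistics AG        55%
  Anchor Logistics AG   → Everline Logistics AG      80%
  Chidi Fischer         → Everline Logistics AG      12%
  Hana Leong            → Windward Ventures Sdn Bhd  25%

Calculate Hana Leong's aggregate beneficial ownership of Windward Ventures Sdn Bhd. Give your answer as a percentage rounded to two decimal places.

34.14%

Hana reaches Windward along 3 paths.
Via Tessera → Anchor: 38% × 55% × 15% = 3.135%.
Via Anchor: 40% × 15% = 6%.
Direct stake: 25% = 25%.
Total: 3.135% + 6% + 25% = 34.135%.
Rounded: 34.14%.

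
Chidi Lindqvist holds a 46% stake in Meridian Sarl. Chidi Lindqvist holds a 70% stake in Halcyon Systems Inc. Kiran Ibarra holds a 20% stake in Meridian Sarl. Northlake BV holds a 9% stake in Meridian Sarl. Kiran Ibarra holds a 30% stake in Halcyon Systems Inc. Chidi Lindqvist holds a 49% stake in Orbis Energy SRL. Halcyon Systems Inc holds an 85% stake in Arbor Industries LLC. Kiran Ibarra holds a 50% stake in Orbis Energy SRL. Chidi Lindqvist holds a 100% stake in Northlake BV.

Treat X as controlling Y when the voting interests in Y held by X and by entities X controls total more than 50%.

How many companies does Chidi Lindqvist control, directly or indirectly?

Chidi holds 100% of Northlake, so Chidi controls Northlake.
Chidi and Northlake together hold 46% + 9% = 55% of Meridian, so Chidi controls Meridian.
Chidi holds 70% of Halcyon, so Chidi controls Halcyon.
Halcyon holds 85% of Arbor, so Chidi controls Arbor.
No other company's threshold is met.
Chidi controls 4 companies.

4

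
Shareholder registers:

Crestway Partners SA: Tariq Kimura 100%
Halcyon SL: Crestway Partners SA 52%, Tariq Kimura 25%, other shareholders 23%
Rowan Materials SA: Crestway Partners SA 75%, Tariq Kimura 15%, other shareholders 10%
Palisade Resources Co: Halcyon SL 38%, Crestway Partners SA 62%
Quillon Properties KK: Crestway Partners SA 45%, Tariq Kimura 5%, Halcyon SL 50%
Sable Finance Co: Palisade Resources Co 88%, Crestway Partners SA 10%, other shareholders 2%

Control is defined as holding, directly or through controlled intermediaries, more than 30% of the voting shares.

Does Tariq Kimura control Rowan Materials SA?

Tariq holds 100% of Crestway, so Tariq controls Crestway.
Crestway and Tariq together hold 75% + 15% = 90% of Rowan, so Tariq controls Rowan.

Yes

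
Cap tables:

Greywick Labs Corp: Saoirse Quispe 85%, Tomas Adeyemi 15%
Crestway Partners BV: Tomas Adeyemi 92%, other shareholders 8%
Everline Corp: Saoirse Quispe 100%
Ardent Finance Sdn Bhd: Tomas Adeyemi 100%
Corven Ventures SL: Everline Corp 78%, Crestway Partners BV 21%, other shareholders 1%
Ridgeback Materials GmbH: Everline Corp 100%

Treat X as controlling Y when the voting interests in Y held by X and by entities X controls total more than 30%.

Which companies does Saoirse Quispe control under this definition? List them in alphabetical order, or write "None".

Corven Ventures SL, Everline Corp, Greywick Labs Corp, Ridgeback Materials GmbH

Saoirse holds 85% of Greywick, so Saoirse controls Greywick.
Saoirse holds 100% of Everline, so Saoirse controls Everline.
Everline holds 78% of Corven, so Saoirse controls Corven.
Everline holds 100% of Ridgeback, so Saoirse controls Ridgeback.
No other company's threshold is met.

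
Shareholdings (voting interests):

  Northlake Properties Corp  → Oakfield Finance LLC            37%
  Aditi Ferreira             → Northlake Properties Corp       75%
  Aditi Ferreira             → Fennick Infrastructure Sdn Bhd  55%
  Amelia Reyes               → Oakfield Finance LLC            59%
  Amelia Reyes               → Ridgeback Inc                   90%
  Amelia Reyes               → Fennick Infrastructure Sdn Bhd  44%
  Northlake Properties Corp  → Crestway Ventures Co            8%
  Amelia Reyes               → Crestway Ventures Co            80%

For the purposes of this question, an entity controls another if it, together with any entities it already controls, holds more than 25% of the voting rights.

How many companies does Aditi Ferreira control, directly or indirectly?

Aditi holds 75% of Northlake, so Aditi controls Northlake.
Aditi holds 55% of Fennick, so Aditi controls Fennick.
Northlake holds 37% of Oakfield, so Aditi controls Oakfield.
No other company's threshold is met.
Aditi controls 3 companies.

3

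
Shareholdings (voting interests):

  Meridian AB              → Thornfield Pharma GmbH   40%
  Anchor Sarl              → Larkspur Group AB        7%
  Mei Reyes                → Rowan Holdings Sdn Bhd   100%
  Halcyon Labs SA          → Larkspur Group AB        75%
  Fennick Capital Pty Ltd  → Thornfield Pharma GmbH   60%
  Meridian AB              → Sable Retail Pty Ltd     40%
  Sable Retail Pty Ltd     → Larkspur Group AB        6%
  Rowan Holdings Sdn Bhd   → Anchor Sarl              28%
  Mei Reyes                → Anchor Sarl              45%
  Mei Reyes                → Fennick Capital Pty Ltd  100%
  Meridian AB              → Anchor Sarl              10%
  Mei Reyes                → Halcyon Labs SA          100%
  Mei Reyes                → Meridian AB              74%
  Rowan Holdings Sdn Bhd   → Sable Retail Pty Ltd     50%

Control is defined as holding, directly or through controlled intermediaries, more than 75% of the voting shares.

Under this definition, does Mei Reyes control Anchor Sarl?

Mei holds 100% of Rowan, so Mei controls Rowan.
Mei holds 100% of Halcyon, so Mei controls Halcyon.
Mei holds 100% of Fennick, so Mei controls Fennick.
In Anchor, Mei's side holds only 45% + 28% = 73%, not > 75%.
So Mei does not control Anchor.

No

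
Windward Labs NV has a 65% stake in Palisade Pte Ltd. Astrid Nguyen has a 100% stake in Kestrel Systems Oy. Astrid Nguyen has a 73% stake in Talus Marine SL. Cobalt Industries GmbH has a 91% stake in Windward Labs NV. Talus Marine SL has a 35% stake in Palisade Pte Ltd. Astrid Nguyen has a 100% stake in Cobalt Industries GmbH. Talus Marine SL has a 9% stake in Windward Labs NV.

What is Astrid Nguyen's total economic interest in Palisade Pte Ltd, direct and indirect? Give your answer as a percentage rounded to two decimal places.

88.97%

Astrid reaches Palisade along 3 paths.
Via Talus: 73% × 35% = 25.55%.
Via Cobalt → Windward: 100% × 91% × 65% = 59.15%.
Via Talus → Windward: 73% × 9% × 65% = 4.2705%.
Total: 25.55% + 59.15% + 4.2705% = 88.9705%.
Rounded: 88.97%.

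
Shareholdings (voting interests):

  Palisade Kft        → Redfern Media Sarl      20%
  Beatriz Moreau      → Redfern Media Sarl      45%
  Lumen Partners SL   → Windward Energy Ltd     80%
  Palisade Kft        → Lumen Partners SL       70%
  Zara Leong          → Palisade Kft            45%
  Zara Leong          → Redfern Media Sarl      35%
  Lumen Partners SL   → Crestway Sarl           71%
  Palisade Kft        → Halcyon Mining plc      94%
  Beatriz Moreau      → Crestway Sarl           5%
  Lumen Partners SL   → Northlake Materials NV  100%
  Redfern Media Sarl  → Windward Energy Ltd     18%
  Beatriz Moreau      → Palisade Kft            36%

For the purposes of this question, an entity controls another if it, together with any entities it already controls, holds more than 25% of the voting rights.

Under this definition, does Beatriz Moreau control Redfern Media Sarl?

Yes

Beatriz holds 36% of Palisade, so Beatriz controls Palisade.
Beatriz and Palisade together hold 45% + 20% = 65% of Redfern, so Beatriz controls Redfern.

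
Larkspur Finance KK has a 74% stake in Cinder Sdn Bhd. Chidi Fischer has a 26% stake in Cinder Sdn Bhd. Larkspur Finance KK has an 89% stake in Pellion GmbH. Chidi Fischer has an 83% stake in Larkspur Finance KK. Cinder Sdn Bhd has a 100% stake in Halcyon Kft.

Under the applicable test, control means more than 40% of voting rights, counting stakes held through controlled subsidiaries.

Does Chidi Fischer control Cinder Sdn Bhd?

Chidi holds 83% of Larkspur, so Chidi controls Larkspur.
Larkspur and Chidi together hold 74% + 26% = 100% of Cinder, so Chidi controls Cinder.

Yes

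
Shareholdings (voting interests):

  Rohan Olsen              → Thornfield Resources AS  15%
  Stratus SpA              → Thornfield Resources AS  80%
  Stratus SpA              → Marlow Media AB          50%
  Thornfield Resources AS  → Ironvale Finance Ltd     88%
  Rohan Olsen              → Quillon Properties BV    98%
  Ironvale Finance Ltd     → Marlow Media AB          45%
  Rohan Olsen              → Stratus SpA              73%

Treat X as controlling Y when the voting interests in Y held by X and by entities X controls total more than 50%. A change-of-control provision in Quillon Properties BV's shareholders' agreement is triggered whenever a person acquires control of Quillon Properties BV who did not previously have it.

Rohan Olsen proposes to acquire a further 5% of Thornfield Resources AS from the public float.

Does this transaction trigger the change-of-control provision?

No

The purchase changes only Rohan's holdings, so Rohan is the only person who could newly come to control Quillon.
Rohan holds 98% of Quillon, so Rohan controls Quillon.
So Rohan already controls Quillon before the transaction.
After the purchase, Rohan's direct stake in Thornfield rises to 15% + 5% = 20%.
Rohan controlled Quillon already, so this is not a new person acquiring control; every other person's position is unchanged or reduced.
No new person acquires control, so the clause is not triggered.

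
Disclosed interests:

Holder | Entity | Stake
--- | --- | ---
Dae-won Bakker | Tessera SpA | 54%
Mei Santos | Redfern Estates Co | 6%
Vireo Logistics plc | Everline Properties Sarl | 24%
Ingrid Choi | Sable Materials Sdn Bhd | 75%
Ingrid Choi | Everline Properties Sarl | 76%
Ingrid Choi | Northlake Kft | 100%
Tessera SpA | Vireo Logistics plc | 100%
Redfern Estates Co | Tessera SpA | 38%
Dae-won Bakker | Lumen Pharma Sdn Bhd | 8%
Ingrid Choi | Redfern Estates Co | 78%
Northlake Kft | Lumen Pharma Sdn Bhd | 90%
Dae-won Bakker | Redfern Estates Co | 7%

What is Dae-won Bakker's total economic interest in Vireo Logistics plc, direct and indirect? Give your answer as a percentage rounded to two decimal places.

56.66%

Dae-won reaches Vireo along 2 paths.
Via Redfern → Tessera: 7% × 38% × 100% = 2.66%.
Via Tessera: 54% × 100% = 54%.
Total: 2.66% + 54% = 56.66%.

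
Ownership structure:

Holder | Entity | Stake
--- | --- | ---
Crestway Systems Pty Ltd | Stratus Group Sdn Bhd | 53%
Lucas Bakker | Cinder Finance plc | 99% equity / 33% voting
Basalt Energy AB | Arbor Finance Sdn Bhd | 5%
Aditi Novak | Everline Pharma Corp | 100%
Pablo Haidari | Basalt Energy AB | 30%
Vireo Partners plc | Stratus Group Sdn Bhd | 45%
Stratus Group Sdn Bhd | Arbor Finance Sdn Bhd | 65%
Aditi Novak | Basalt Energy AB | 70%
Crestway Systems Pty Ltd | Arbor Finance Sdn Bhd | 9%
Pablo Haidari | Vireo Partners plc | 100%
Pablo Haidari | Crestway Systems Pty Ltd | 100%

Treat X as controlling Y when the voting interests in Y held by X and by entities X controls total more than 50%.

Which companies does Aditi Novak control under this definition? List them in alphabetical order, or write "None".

Basalt Energy AB, Everline Pharma Corp

Aditi holds 70% of Basalt, so Aditi controls Basalt.
Aditi holds 100% of Everline, so Aditi controls Everline.
No other company's threshold is met.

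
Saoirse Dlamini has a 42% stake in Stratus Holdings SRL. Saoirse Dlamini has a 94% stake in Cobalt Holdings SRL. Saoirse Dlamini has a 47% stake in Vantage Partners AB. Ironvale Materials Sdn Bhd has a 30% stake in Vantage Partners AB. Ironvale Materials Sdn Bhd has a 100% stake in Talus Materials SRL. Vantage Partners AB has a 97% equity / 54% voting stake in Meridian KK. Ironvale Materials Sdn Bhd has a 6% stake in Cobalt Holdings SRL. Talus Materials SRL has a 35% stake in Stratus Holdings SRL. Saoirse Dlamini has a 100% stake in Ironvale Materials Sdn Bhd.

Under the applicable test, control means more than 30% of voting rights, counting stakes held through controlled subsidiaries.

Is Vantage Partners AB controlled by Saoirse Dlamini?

Saoirse holds 100% of Ironvale, so Saoirse controls Ironvale.
Saoirse and Ironvale together hold 47% + 30% = 77% of Vantage, so Saoirse controls Vantage.

Yes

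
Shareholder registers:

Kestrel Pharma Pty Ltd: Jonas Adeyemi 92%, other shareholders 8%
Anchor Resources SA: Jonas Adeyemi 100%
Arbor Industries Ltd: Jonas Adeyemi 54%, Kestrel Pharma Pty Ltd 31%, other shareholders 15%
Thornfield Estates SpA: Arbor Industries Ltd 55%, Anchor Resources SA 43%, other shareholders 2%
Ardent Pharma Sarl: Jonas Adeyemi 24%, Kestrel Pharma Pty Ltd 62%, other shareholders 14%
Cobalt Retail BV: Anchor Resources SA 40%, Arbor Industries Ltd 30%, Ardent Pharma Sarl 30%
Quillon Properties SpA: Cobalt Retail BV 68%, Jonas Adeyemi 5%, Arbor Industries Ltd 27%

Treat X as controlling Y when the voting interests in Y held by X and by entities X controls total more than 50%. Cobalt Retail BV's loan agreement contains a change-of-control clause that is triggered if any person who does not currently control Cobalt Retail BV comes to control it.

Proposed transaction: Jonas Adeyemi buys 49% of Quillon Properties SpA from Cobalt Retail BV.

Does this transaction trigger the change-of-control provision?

No

The purchase adds only to Jonas's holdings (Cobalt's stake shrinks), so Jonas is the only person who could newly come to control Cobalt.
Jonas holds 92% of Kestrel, so Jonas controls Kestrel.
Jonas and Kestrel together hold 24% + 62% = 86% of Ardent, so Jonas controls Ardent.
Jonas holds 100% of Anchor, so Jonas controls Anchor.
Jonas and Kestrel together hold 54% + 31% = 85% of Arbor, so Jonas controls Arbor.
Anchor and Arbor and Ardent together hold 40% + 30% + 30% = 100% of Cobalt, so Jonas controls Cobalt.
So Jonas already controls Cobalt before the transaction.
After the purchase, Jonas's direct stake in Quillon rises to 5% + 49% = 54%, and Cobalt's stake falls to 19%.
Jonas controlled Cobalt already, so this is not a new person acquiring control; every other person's position is unchanged or reduced.
No new person acquires control, so the clause is not triggered.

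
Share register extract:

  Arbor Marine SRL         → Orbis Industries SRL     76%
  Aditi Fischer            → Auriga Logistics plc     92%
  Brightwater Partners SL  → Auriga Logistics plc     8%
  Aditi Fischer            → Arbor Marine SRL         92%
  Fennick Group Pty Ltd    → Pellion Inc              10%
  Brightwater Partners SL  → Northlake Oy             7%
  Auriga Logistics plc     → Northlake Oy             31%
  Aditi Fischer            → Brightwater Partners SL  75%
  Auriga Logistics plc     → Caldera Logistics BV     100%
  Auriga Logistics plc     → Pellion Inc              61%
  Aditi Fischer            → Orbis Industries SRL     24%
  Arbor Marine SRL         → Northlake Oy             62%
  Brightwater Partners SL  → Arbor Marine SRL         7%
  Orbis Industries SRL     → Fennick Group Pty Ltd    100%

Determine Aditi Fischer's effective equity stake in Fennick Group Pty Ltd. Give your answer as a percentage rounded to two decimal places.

Aditi reaches Fennick along 3 paths.
Via Orbis: 24% × 100% = 24%.
Via Arbor → Orbis: 92% × 76% × 100% = 69.92%.
Via Brightwater → Arbor → Orbis: 75% × 7% × 76% × 100% = 3.99%.
Total: 24% + 69.92% + 3.99% = 97.91%.

97.91%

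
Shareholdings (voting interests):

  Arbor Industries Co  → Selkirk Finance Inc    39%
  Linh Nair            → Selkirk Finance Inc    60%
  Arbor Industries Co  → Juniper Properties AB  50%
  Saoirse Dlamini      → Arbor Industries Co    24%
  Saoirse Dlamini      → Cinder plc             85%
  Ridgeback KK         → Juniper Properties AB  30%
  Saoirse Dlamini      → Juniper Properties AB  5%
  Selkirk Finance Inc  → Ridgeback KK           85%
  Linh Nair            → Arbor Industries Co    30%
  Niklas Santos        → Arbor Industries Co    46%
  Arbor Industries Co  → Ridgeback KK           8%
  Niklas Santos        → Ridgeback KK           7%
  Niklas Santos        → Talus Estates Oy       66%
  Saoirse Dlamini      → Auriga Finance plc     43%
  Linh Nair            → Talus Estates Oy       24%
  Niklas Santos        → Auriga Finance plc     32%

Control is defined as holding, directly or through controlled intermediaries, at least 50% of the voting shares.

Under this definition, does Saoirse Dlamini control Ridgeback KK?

No

Saoirse holds 85% of Cinder, so Saoirse controls Cinder.
Neither Saoirse nor any entity Saoirse controls holds any voting interest in Ridgeback.
So Saoirse does not control Ridgeback.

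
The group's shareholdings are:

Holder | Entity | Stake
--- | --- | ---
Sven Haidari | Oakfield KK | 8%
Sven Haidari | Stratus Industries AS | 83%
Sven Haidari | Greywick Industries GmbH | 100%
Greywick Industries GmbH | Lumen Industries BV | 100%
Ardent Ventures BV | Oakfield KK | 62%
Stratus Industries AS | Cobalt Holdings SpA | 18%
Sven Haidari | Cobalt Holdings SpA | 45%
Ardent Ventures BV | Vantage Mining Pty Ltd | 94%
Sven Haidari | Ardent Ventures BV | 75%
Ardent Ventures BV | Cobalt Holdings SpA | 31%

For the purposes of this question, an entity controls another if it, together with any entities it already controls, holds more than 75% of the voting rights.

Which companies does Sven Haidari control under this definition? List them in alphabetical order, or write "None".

Greywick Industries GmbH, Lumen Industries BV, Stratus Industries AS

Sven holds 100% of Greywick, so Sven controls Greywick.
Sven holds 83% of Stratus, so Sven controls Stratus.
Greywick holds 100% of Lumen, so Sven controls Lumen.
No other company's threshold is met.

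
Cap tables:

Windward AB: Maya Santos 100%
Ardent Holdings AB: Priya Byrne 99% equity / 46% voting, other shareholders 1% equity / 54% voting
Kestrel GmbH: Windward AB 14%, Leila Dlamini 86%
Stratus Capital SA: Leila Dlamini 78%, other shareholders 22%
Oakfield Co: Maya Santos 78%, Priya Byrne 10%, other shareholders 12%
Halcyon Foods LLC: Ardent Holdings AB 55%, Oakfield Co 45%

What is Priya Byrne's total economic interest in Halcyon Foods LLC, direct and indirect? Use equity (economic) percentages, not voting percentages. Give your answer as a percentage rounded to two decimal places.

58.95%

Priya reaches Halcyon along 2 paths.
Via Ardent: 99% × 55% = 54.45%.
Via Oakfield: 10% × 45% = 4.5%.
Total: 54.45% + 4.5% = 58.95%.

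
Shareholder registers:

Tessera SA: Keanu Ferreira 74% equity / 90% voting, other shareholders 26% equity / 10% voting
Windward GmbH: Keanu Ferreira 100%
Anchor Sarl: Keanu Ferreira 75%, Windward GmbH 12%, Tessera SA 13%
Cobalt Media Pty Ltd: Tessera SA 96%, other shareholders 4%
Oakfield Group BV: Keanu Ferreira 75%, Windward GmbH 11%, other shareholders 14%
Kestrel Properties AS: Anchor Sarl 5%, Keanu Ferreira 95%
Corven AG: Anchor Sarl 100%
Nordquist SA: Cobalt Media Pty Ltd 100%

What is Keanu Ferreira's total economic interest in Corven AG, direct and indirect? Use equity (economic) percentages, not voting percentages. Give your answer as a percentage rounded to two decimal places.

96.62%

Keanu reaches Corven along 3 paths.
Via Anchor: 75% × 100% = 75%.
Via Windward → Anchor: 100% × 12% × 100% = 12%.
Via Tessera → Anchor: 74% × 13% × 100% = 9.62%.
Total: 75% + 12% + 9.62% = 96.62%.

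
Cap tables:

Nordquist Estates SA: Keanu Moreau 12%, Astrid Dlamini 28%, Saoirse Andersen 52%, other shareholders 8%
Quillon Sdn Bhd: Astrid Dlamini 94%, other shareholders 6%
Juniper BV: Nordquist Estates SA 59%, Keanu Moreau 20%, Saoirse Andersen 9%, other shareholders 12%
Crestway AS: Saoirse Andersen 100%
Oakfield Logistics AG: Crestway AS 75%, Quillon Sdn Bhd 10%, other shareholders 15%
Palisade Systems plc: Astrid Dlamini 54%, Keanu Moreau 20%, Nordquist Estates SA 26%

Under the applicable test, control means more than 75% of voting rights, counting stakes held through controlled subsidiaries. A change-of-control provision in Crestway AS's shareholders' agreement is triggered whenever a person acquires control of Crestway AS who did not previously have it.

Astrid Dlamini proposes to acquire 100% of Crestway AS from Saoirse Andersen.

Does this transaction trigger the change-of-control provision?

The purchase adds only to Astrid's holdings (Saoirse's stake shrinks), so Astrid is the only person who could newly come to control Crestway.
Astrid holds 94% of Quillon, so Astrid controls Quillon.
Neither Astrid nor any entity Astrid controls holds any voting interest in Crestway.
So before the transaction, Astrid does not control Crestway.
After the purchase, Astrid holds 100% of Crestway directly, and Saoirse's stake falls to 0%.
Astrid holds 100% of Crestway, so Astrid controls Crestway.
Astrid did not control Crestway before and does after, so the clause is triggered.

Yes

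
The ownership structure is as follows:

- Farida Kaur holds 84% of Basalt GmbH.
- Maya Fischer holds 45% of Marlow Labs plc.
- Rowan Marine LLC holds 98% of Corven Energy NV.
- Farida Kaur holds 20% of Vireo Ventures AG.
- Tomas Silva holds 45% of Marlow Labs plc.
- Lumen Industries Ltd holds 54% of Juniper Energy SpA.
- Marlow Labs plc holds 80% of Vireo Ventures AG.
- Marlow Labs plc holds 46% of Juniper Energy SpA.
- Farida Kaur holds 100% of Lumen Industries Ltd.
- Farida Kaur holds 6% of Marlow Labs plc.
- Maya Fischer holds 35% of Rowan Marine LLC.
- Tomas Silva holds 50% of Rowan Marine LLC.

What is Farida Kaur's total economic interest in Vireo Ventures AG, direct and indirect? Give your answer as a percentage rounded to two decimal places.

24.80%

Farida reaches Vireo along 2 paths.
Via Marlow: 6% × 80% = 4.8%.
Direct stake: 20% = 20%.
Total: 4.8% + 20% = 24.8%.
Rounded: 24.80%.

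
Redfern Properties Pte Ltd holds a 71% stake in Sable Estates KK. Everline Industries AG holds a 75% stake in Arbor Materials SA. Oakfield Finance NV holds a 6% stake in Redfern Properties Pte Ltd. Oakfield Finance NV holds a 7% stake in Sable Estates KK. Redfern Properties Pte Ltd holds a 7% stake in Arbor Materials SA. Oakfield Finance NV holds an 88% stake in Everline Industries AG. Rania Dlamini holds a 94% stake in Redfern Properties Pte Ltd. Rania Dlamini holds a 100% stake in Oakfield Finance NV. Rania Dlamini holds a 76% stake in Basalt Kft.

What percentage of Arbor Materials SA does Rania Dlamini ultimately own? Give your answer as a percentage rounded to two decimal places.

Rania reaches Arbor along 3 paths.
Via Oakfield → Everline: 100% × 88% × 75% = 66%.
Via Redfern: 94% × 7% = 6.58%.
Via Oakfield → Redfern: 100% × 6% × 7% = 0.42%.
Total: 66% + 6.58% + 0.42% = 73%.
Rounded: 73.00%.

73.00%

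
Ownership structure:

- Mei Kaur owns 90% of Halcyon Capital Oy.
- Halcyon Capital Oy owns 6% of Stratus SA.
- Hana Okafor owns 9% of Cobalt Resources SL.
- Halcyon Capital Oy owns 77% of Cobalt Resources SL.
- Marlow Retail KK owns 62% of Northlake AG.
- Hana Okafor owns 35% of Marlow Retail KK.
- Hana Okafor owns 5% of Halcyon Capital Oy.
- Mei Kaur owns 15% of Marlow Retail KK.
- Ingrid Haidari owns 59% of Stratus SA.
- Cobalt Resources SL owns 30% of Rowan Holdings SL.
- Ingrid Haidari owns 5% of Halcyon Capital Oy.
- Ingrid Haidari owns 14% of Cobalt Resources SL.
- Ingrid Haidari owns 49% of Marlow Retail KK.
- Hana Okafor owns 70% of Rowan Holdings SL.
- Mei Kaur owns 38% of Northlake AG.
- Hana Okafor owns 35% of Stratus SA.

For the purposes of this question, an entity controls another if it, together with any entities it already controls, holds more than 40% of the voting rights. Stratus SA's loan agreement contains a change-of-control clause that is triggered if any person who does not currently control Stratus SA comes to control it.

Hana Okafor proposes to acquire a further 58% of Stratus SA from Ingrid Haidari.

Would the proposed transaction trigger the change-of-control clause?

Yes

The purchase adds only to Hana's holdings (Ingrid's stake shrinks), so Hana is the only person who could newly come to control Stratus.
Hana holds 70% of Rowan, so Hana controls Rowan.
In Stratus, Hana's side holds only 35%, not > 40%.
So before the transaction, Hana does not control Stratus.
After the purchase, Hana's direct stake in Stratus rises to 35% + 58% = 93%, and Ingrid's stake falls to 1%.
Hana holds 93% of Stratus, so Hana controls Stratus.
Hana did not control Stratus before and does after, so the clause is triggered.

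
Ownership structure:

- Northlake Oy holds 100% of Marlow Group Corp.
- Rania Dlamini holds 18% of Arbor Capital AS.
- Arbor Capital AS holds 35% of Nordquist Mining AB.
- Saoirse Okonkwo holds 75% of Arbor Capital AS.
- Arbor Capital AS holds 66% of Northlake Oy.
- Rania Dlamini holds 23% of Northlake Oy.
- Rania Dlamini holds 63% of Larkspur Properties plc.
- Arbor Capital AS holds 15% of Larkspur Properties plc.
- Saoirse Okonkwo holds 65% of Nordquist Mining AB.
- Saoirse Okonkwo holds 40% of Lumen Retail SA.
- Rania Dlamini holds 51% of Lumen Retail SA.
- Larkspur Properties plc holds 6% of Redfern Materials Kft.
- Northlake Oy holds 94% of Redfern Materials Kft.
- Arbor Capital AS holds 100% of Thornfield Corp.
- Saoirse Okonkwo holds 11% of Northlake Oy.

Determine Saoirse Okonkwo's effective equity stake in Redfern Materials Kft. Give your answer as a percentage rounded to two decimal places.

57.55%

Saoirse reaches Redfern along 3 paths.
Via Arbor → Northlake: 75% × 66% × 94% = 46.53%.
Via Northlake: 11% × 94% = 10.34%.
Via Arbor → Larkspur: 75% × 15% × 6% = 0.675%.
Total: 46.53% + 10.34% + 0.675% = 57.545%.
Rounded: 57.55%.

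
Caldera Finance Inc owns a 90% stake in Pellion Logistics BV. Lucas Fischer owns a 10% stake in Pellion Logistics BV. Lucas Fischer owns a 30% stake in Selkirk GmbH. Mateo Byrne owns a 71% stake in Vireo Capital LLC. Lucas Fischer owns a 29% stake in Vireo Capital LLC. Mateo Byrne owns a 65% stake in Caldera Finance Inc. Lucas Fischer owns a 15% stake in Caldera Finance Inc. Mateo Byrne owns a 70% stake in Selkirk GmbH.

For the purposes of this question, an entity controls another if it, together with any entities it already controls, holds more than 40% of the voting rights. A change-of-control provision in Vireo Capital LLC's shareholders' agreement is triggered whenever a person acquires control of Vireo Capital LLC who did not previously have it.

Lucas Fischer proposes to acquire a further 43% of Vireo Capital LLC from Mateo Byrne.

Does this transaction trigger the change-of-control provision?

The purchase adds only to Lucas's holdings (Mateo's stake shrinks), so Lucas is the only person who could newly come to control Vireo.
Lucas's largest direct stake is 30% in Selkirk, which does not meet the threshold, so Lucas controls no company.
In Vireo, Lucas's side holds only 29%, not > 40%.
So before the transaction, Lucas does not control Vireo.
After the purchase, Lucas's direct stake in Vireo rises to 29% + 43% = 72%, and Mateo's stake falls to 28%.
Lucas holds 72% of Vireo, so Lucas controls Vireo.
Lucas did not control Vireo before and does after, so the clause is triggered.

Yes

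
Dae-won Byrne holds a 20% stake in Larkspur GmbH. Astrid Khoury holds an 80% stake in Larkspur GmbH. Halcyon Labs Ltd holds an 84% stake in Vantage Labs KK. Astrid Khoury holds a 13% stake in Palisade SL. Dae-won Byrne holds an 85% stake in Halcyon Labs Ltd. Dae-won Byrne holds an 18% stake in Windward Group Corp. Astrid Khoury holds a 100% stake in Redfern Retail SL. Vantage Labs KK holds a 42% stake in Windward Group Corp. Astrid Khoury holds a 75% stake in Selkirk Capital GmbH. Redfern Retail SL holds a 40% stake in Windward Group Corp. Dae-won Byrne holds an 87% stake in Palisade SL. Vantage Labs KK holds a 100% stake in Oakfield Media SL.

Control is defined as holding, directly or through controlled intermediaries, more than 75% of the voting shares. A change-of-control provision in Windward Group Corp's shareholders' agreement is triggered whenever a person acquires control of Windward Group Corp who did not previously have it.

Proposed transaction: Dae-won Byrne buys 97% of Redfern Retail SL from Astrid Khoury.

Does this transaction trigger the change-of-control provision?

The purchase adds only to Dae-won's holdings (Astrid's stake shrinks), so Dae-won is the only person who could newly come to control Windward.
Dae-won holds 85% of Halcyon, so Dae-won controls Halcyon.
Dae-won holds 87% of Palisade, so Dae-won controls Palisade.
Halcyon holds 84% of Vantage, so Dae-won controls Vantage.
Vantage holds 100% of Oakfield, so Dae-won controls Oakfield.
In Windward, Dae-won's side holds only 18% + 42% = 60%, not > 75%.
So before the transaction, Dae-won does not control Windward.
After the purchase, Dae-won holds 97% of Redfern directly, and Astrid's stake falls to 3%.
Dae-won holds 97% of Redfern, so Dae-won controls Redfern.
Redfern and Dae-won and Vantage together hold 40% + 18% + 42% = 100% of Windward, so Dae-won controls Windward.
Dae-won did not control Windward before and does after, so the clause is triggered.

Yes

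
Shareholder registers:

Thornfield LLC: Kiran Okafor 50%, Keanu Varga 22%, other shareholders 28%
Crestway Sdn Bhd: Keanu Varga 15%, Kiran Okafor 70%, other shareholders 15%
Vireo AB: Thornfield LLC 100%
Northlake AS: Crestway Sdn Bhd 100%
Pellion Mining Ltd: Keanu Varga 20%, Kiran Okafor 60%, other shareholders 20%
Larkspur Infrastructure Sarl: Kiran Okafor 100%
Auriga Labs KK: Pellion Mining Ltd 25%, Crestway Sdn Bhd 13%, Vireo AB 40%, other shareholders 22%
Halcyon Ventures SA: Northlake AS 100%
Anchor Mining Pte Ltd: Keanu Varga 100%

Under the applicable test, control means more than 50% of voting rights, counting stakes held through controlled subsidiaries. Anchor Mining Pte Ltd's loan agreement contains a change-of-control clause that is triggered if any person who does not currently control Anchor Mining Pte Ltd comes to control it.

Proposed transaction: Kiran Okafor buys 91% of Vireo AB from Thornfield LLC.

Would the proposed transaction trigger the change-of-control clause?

No

The purchase adds only to Kiran's holdings (Thornfield's stake shrinks), so Kiran is the only person who could newly come to control Anchor.
Kiran holds 70% of Crestway, so Kiran controls Crestway.
Crestway holds 100% of Northlake, so Kiran controls Northlake.
Kiran holds 60% of Pellion, so Kiran controls Pellion.
Kiran holds 100% of Larkspur, so Kiran controls Larkspur.
Northlake holds 100% of Halcyon, so Kiran controls Halcyon.
Neither Kiran nor any entity Kiran controls holds any voting interest in Anchor.
So before the transaction, Kiran does not control Anchor.
After the purchase, Kiran holds 91% of Vireo directly, and Thornfield's stake falls to 9%.
Kiran holds 91% of Vireo, so Kiran controls Vireo.
Pellion and Crestway and Vireo together hold 25% + 13% + 40% = 78% of Auriga, so Kiran controls Auriga.
After the transaction, neither Kiran nor any entity Kiran controls holds a voting interest in Anchor, so Kiran still does not control it.
No new person acquires control, so the clause is not triggered.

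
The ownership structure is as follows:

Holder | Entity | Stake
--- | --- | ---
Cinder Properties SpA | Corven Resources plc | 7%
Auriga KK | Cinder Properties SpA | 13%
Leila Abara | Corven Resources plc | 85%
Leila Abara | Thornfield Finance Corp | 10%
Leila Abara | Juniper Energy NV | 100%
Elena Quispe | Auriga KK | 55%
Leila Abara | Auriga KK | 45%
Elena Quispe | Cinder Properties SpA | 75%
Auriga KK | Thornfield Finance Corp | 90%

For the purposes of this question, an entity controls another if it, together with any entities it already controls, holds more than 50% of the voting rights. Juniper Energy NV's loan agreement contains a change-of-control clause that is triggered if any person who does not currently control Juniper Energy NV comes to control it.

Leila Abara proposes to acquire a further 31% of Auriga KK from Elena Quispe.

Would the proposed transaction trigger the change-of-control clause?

The purchase adds only to Leila's holdings (Elena's stake shrinks), so Leila is the only person who could newly come to control Juniper.
Leila holds 100% of Juniper, so Leila controls Juniper.
So Leila already controls Juniper before the transaction.
After the purchase, Leila's direct stake in Auriga rises to 45% + 31% = 76%, and Elena's stake falls to 24%.
Leila controlled Juniper already, so this is not a new person acquiring control; every other person's position is unchanged or reduced.
No new person acquires control, so the clause is not triggered.

No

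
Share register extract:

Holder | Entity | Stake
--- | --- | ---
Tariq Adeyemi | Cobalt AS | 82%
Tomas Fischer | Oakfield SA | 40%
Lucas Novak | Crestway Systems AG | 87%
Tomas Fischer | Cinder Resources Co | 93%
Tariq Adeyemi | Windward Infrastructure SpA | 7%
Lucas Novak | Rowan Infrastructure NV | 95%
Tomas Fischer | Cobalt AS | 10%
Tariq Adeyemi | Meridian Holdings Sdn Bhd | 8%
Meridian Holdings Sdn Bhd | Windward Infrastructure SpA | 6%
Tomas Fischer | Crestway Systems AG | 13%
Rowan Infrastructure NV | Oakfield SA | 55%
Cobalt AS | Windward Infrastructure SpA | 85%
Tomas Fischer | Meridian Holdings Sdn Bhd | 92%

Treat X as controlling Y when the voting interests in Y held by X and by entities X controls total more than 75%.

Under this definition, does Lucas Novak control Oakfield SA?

No

Lucas holds 95% of Rowan, so Lucas controls Rowan.
Lucas holds 87% of Crestway, so Lucas controls Crestway.
In Oakfield, Lucas's side holds only 55%, not > 75%.
So Lucas does not control Oakfield.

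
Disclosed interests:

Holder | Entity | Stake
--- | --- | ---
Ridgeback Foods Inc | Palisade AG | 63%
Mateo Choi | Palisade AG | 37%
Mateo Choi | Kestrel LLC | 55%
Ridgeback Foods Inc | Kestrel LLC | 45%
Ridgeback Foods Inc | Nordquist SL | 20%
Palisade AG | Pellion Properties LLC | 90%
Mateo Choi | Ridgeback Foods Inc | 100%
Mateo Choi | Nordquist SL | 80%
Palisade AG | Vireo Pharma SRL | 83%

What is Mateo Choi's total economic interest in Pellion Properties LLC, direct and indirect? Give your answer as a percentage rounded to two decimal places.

Mateo reaches Pellion along 2 paths.
Via Palisade: 37% × 90% = 33.3%.
Via Ridgeback → Palisade: 100% × 63% × 90% = 56.7%.
Total: 33.3% + 56.7% = 90%.
Rounded: 90.00%.

90.00%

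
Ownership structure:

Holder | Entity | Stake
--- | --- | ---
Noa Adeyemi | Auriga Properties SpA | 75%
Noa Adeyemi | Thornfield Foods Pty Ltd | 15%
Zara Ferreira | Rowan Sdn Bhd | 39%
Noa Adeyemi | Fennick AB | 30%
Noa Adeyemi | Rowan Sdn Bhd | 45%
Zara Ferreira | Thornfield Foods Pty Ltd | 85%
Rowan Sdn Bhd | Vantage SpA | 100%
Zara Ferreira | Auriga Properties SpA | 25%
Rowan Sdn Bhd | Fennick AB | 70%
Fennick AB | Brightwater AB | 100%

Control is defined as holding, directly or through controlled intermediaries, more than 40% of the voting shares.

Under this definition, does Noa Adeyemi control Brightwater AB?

Noa holds 45% of Rowan, so Noa controls Rowan.
Rowan and Noa together hold 70% + 30% = 100% of Fennick, so Noa controls Fennick.
Fennick holds 100% of Brightwater, so Noa controls Brightwater.

Yes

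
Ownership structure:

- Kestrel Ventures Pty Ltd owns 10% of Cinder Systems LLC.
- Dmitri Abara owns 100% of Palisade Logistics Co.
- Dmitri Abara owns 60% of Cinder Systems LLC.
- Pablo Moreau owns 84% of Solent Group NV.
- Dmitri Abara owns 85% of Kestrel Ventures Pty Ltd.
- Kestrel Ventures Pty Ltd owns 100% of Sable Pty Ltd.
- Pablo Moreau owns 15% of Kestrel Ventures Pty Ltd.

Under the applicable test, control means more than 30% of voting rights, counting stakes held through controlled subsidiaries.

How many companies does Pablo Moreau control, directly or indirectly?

Pablo holds 84% of Solent, so Pablo controls Solent.
No other company's threshold is met.
Pablo controls 1 company.

1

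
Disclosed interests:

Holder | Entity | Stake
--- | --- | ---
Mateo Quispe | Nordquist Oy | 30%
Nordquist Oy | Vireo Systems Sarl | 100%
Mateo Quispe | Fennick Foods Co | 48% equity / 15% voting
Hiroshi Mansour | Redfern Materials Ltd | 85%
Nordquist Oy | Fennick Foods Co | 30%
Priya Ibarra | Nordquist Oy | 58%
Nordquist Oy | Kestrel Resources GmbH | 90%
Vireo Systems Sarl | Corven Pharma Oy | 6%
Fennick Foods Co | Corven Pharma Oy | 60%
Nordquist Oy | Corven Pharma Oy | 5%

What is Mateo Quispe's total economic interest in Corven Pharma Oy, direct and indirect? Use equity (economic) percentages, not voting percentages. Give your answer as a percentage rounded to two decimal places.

37.50%

Mateo reaches Corven along 4 paths.
Via Nordquist: 30% × 5% = 1.5%.
Via Fennick: 48% × 60% = 28.8%.
Via Nordquist → Fennick: 30% × 30% × 60% = 5.4%.
Via Nordquist → Vireo: 30% × 100% × 6% = 1.8%.
Total: 1.5% + 28.8% + 5.4% + 1.8% = 37.5%.
Rounded: 37.50%.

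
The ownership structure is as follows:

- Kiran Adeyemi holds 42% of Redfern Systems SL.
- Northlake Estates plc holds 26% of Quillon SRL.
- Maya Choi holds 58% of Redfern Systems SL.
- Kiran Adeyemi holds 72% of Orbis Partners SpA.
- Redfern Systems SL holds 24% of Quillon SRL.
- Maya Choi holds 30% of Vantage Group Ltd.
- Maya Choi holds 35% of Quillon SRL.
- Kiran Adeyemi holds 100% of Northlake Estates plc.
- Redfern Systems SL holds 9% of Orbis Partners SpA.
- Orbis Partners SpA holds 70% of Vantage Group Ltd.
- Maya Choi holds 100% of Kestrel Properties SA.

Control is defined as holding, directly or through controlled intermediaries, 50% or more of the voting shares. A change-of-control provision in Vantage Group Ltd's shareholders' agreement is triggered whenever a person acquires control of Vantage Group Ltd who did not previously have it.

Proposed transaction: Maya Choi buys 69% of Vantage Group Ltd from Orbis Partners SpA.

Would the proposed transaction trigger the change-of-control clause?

Yes

The purchase adds only to Maya's holdings (Orbis's stake shrinks), so Maya is the only person who could newly come to control Vantage.
Maya holds 58% of Redfern, so Maya controls Redfern.
Maya holds 100% of Kestrel, so Maya controls Kestrel.
Redfern and Maya together hold 24% + 35% = 59% of Quillon, so Maya controls Quillon.
In Vantage, Maya's side holds only 30%, not ≥ 50%.
So before the transaction, Maya does not control Vantage.
After the purchase, Maya's direct stake in Vantage rises to 30% + 69% = 99%, and Orbis's stake falls to 1%.
Maya holds 99% of Vantage, so Maya controls Vantage.
Maya did not control Vantage before and does after, so the clause is triggered.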